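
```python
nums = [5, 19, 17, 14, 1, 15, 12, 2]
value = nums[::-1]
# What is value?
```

nums has length 8. The slice nums[::-1] selects indices [7, 6, 5, 4, 3, 2, 1, 0] (7->2, 6->12, 5->15, 4->1, 3->14, 2->17, 1->19, 0->5), giving [2, 12, 15, 1, 14, 17, 19, 5].

[2, 12, 15, 1, 14, 17, 19, 5]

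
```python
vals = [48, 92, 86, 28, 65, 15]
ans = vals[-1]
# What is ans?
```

vals has length 6. Negative index -1 maps to positive index 6 + (-1) = 5. vals[5] = 15.

15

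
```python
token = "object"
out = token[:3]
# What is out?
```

token has length 6. The slice token[:3] selects indices [0, 1, 2] (0->'o', 1->'b', 2->'j'), giving 'obj'.

'obj'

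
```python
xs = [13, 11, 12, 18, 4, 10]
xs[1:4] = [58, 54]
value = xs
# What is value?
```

xs starts as [13, 11, 12, 18, 4, 10] (length 6). The slice xs[1:4] covers indices [1, 2, 3] with values [11, 12, 18]. Replacing that slice with [58, 54] (different length) produces [13, 58, 54, 4, 10].

[13, 58, 54, 4, 10]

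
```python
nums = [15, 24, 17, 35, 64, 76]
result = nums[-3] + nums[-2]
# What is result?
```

nums has length 6. Negative index -3 maps to positive index 6 + (-3) = 3. nums[3] = 35.
nums has length 6. Negative index -2 maps to positive index 6 + (-2) = 4. nums[4] = 64.
Sum: 35 + 64 = 99.

99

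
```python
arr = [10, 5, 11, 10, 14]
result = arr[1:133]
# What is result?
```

arr has length 5. The slice arr[1:133] selects indices [1, 2, 3, 4] (1->5, 2->11, 3->10, 4->14), giving [5, 11, 10, 14].

[5, 11, 10, 14]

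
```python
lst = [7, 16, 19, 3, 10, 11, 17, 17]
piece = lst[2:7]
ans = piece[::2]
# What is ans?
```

lst has length 8. The slice lst[2:7] selects indices [2, 3, 4, 5, 6] (2->19, 3->3, 4->10, 5->11, 6->17), giving [19, 3, 10, 11, 17]. So piece = [19, 3, 10, 11, 17]. piece has length 5. The slice piece[::2] selects indices [0, 2, 4] (0->19, 2->10, 4->17), giving [19, 10, 17].

[19, 10, 17]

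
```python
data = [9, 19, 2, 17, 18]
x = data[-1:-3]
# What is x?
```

data has length 5. The slice data[-1:-3] resolves to an empty index range, so the result is [].

[]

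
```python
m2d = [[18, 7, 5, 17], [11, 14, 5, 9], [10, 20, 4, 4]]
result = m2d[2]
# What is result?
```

m2d has 3 rows. Row 2 is [10, 20, 4, 4].

[10, 20, 4, 4]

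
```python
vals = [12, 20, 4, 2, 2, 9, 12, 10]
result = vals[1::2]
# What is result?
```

vals has length 8. The slice vals[1::2] selects indices [1, 3, 5, 7] (1->20, 3->2, 5->9, 7->10), giving [20, 2, 9, 10].

[20, 2, 9, 10]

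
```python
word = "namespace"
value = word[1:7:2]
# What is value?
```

word has length 9. The slice word[1:7:2] selects indices [1, 3, 5] (1->'a', 3->'e', 5->'p'), giving 'aep'.

'aep'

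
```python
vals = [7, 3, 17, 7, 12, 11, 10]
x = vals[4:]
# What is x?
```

vals has length 7. The slice vals[4:] selects indices [4, 5, 6] (4->12, 5->11, 6->10), giving [12, 11, 10].

[12, 11, 10]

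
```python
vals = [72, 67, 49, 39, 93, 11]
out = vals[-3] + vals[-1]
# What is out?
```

vals has length 6. Negative index -3 maps to positive index 6 + (-3) = 3. vals[3] = 39.
vals has length 6. Negative index -1 maps to positive index 6 + (-1) = 5. vals[5] = 11.
Sum: 39 + 11 = 50.

50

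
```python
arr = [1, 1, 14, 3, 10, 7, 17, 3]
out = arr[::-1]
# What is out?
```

arr has length 8. The slice arr[::-1] selects indices [7, 6, 5, 4, 3, 2, 1, 0] (7->3, 6->17, 5->7, 4->10, 3->3, 2->14, 1->1, 0->1), giving [3, 17, 7, 10, 3, 14, 1, 1].

[3, 17, 7, 10, 3, 14, 1, 1]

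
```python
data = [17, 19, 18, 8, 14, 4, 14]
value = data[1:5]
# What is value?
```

data has length 7. The slice data[1:5] selects indices [1, 2, 3, 4] (1->19, 2->18, 3->8, 4->14), giving [19, 18, 8, 14].

[19, 18, 8, 14]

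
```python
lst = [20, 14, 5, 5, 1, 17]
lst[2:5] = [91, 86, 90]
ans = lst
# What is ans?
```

lst starts as [20, 14, 5, 5, 1, 17] (length 6). The slice lst[2:5] covers indices [2, 3, 4] with values [5, 5, 1]. Replacing that slice with [91, 86, 90] (same length) produces [20, 14, 91, 86, 90, 17].

[20, 14, 91, 86, 90, 17]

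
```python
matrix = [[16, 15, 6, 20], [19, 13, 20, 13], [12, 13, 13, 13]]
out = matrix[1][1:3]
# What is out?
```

matrix[1] = [19, 13, 20, 13]. matrix[1] has length 4. The slice matrix[1][1:3] selects indices [1, 2] (1->13, 2->20), giving [13, 20].

[13, 20]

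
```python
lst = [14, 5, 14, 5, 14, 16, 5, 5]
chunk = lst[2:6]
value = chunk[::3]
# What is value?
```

lst has length 8. The slice lst[2:6] selects indices [2, 3, 4, 5] (2->14, 3->5, 4->14, 5->16), giving [14, 5, 14, 16]. So chunk = [14, 5, 14, 16]. chunk has length 4. The slice chunk[::3] selects indices [0, 3] (0->14, 3->16), giving [14, 16].

[14, 16]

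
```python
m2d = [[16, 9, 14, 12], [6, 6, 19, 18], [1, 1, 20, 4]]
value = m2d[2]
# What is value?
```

m2d has 3 rows. Row 2 is [1, 1, 20, 4].

[1, 1, 20, 4]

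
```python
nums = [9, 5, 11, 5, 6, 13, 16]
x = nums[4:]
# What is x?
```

nums has length 7. The slice nums[4:] selects indices [4, 5, 6] (4->6, 5->13, 6->16), giving [6, 13, 16].

[6, 13, 16]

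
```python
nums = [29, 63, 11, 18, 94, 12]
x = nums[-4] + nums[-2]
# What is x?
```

nums has length 6. Negative index -4 maps to positive index 6 + (-4) = 2. nums[2] = 11.
nums has length 6. Negative index -2 maps to positive index 6 + (-2) = 4. nums[4] = 94.
Sum: 11 + 94 = 105.

105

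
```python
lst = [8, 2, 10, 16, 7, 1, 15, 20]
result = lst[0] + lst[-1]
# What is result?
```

lst has length 8. lst[0] = 8.
lst has length 8. Negative index -1 maps to positive index 8 + (-1) = 7. lst[7] = 20.
Sum: 8 + 20 = 28.

28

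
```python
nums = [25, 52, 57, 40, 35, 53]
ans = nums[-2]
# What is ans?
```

nums has length 6. Negative index -2 maps to positive index 6 + (-2) = 4. nums[4] = 35.

35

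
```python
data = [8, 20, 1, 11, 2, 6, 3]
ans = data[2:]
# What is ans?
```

data has length 7. The slice data[2:] selects indices [2, 3, 4, 5, 6] (2->1, 3->11, 4->2, 5->6, 6->3), giving [1, 11, 2, 6, 3].

[1, 11, 2, 6, 3]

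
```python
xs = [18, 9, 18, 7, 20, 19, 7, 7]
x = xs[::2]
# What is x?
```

xs has length 8. The slice xs[::2] selects indices [0, 2, 4, 6] (0->18, 2->18, 4->20, 6->7), giving [18, 18, 20, 7].

[18, 18, 20, 7]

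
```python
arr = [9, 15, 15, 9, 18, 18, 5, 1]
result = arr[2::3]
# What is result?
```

arr has length 8. The slice arr[2::3] selects indices [2, 5] (2->15, 5->18), giving [15, 18].

[15, 18]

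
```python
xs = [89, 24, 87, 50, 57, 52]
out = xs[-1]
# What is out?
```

xs has length 6. Negative index -1 maps to positive index 6 + (-1) = 5. xs[5] = 52.

52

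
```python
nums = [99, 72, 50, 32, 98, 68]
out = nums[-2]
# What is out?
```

nums has length 6. Negative index -2 maps to positive index 6 + (-2) = 4. nums[4] = 98.

98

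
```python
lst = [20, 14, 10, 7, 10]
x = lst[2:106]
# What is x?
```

lst has length 5. The slice lst[2:106] selects indices [2, 3, 4] (2->10, 3->7, 4->10), giving [10, 7, 10].

[10, 7, 10]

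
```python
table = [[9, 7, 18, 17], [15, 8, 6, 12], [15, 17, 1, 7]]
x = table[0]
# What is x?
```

table has 3 rows. Row 0 is [9, 7, 18, 17].

[9, 7, 18, 17]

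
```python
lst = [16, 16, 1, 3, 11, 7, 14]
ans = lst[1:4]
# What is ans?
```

lst has length 7. The slice lst[1:4] selects indices [1, 2, 3] (1->16, 2->1, 3->3), giving [16, 1, 3].

[16, 1, 3]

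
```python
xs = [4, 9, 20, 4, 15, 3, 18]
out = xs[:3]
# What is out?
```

xs has length 7. The slice xs[:3] selects indices [0, 1, 2] (0->4, 1->9, 2->20), giving [4, 9, 20].

[4, 9, 20]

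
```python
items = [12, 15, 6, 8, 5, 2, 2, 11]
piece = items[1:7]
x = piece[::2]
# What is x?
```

items has length 8. The slice items[1:7] selects indices [1, 2, 3, 4, 5, 6] (1->15, 2->6, 3->8, 4->5, 5->2, 6->2), giving [15, 6, 8, 5, 2, 2]. So piece = [15, 6, 8, 5, 2, 2]. piece has length 6. The slice piece[::2] selects indices [0, 2, 4] (0->15, 2->8, 4->2), giving [15, 8, 2].

[15, 8, 2]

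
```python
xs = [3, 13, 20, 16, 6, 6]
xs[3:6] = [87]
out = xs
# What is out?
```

xs starts as [3, 13, 20, 16, 6, 6] (length 6). The slice xs[3:6] covers indices [3, 4, 5] with values [16, 6, 6]. Replacing that slice with [87] (different length) produces [3, 13, 20, 87].

[3, 13, 20, 87]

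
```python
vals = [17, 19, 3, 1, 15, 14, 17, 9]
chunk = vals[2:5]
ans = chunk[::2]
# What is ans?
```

vals has length 8. The slice vals[2:5] selects indices [2, 3, 4] (2->3, 3->1, 4->15), giving [3, 1, 15]. So chunk = [3, 1, 15]. chunk has length 3. The slice chunk[::2] selects indices [0, 2] (0->3, 2->15), giving [3, 15].

[3, 15]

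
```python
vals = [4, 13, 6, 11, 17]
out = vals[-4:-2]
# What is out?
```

vals has length 5. The slice vals[-4:-2] selects indices [1, 2] (1->13, 2->6), giving [13, 6].

[13, 6]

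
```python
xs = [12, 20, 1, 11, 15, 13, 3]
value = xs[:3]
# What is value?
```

xs has length 7. The slice xs[:3] selects indices [0, 1, 2] (0->12, 1->20, 2->1), giving [12, 20, 1].

[12, 20, 1]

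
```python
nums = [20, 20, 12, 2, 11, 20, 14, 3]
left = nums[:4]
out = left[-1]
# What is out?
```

nums has length 8. The slice nums[:4] selects indices [0, 1, 2, 3] (0->20, 1->20, 2->12, 3->2), giving [20, 20, 12, 2]. So left = [20, 20, 12, 2]. Then left[-1] = 2.

2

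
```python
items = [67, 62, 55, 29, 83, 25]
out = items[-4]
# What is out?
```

items has length 6. Negative index -4 maps to positive index 6 + (-4) = 2. items[2] = 55.

55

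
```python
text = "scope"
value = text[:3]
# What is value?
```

text has length 5. The slice text[:3] selects indices [0, 1, 2] (0->'s', 1->'c', 2->'o'), giving 'sco'.

'sco'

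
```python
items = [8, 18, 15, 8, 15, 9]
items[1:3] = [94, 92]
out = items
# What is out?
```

items starts as [8, 18, 15, 8, 15, 9] (length 6). The slice items[1:3] covers indices [1, 2] with values [18, 15]. Replacing that slice with [94, 92] (same length) produces [8, 94, 92, 8, 15, 9].

[8, 94, 92, 8, 15, 9]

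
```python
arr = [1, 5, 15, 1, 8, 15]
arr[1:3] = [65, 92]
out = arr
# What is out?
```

arr starts as [1, 5, 15, 1, 8, 15] (length 6). The slice arr[1:3] covers indices [1, 2] with values [5, 15]. Replacing that slice with [65, 92] (same length) produces [1, 65, 92, 1, 8, 15].

[1, 65, 92, 1, 8, 15]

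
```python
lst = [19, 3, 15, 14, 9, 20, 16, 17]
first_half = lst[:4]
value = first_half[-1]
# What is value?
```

lst has length 8. The slice lst[:4] selects indices [0, 1, 2, 3] (0->19, 1->3, 2->15, 3->14), giving [19, 3, 15, 14]. So first_half = [19, 3, 15, 14]. Then first_half[-1] = 14.

14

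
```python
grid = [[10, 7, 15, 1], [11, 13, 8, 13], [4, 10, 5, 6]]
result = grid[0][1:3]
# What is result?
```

grid[0] = [10, 7, 15, 1]. grid[0] has length 4. The slice grid[0][1:3] selects indices [1, 2] (1->7, 2->15), giving [7, 15].

[7, 15]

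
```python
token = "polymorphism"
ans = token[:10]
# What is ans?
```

token has length 12. The slice token[:10] selects indices [0, 1, 2, 3, 4, 5, 6, 7, 8, 9] (0->'p', 1->'o', 2->'l', 3->'y', 4->'m', 5->'o', 6->'r', 7->'p', 8->'h', 9->'i'), giving 'polymorphi'.

'polymorphi'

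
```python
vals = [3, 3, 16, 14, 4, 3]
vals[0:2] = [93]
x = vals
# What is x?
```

vals starts as [3, 3, 16, 14, 4, 3] (length 6). The slice vals[0:2] covers indices [0, 1] with values [3, 3]. Replacing that slice with [93] (different length) produces [93, 16, 14, 4, 3].

[93, 16, 14, 4, 3]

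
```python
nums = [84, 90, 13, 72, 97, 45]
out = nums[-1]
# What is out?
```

nums has length 6. Negative index -1 maps to positive index 6 + (-1) = 5. nums[5] = 45.

45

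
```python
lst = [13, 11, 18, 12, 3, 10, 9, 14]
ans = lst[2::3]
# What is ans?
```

lst has length 8. The slice lst[2::3] selects indices [2, 5] (2->18, 5->10), giving [18, 10].

[18, 10]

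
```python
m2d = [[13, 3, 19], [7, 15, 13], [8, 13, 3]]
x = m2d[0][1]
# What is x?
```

m2d[0] = [13, 3, 19]. Taking column 1 of that row yields 3.

3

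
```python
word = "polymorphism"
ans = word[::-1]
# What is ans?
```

word has length 12. The slice word[::-1] selects indices [11, 10, 9, 8, 7, 6, 5, 4, 3, 2, 1, 0] (11->'m', 10->'s', 9->'i', 8->'h', 7->'p', 6->'r', 5->'o', 4->'m', 3->'y', 2->'l', 1->'o', 0->'p'), giving 'msihpromylop'.

'msihpromylop'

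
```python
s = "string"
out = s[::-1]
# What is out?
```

s has length 6. The slice s[::-1] selects indices [5, 4, 3, 2, 1, 0] (5->'g', 4->'n', 3->'i', 2->'r', 1->'t', 0->'s'), giving 'gnirts'.

'gnirts'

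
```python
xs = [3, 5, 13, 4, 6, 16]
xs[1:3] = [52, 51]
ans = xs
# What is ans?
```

xs starts as [3, 5, 13, 4, 6, 16] (length 6). The slice xs[1:3] covers indices [1, 2] with values [5, 13]. Replacing that slice with [52, 51] (same length) produces [3, 52, 51, 4, 6, 16].

[3, 52, 51, 4, 6, 16]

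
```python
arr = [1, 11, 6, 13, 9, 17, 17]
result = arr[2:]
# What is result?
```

arr has length 7. The slice arr[2:] selects indices [2, 3, 4, 5, 6] (2->6, 3->13, 4->9, 5->17, 6->17), giving [6, 13, 9, 17, 17].

[6, 13, 9, 17, 17]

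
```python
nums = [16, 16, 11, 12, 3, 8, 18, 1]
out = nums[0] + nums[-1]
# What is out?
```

nums has length 8. nums[0] = 16.
nums has length 8. Negative index -1 maps to positive index 8 + (-1) = 7. nums[7] = 1.
Sum: 16 + 1 = 17.

17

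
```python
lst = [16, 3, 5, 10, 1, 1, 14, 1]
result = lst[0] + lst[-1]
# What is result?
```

lst has length 8. lst[0] = 16.
lst has length 8. Negative index -1 maps to positive index 8 + (-1) = 7. lst[7] = 1.
Sum: 16 + 1 = 17.

17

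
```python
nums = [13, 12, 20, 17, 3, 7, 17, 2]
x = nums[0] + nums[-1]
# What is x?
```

nums has length 8. nums[0] = 13.
nums has length 8. Negative index -1 maps to positive index 8 + (-1) = 7. nums[7] = 2.
Sum: 13 + 2 = 15.

15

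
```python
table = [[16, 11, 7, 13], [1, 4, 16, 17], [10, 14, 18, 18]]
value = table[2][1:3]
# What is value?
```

table[2] = [10, 14, 18, 18]. table[2] has length 4. The slice table[2][1:3] selects indices [1, 2] (1->14, 2->18), giving [14, 18].

[14, 18]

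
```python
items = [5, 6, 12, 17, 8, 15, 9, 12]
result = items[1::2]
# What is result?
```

items has length 8. The slice items[1::2] selects indices [1, 3, 5, 7] (1->6, 3->17, 5->15, 7->12), giving [6, 17, 15, 12].

[6, 17, 15, 12]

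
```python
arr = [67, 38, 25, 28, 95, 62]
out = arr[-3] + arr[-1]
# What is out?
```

arr has length 6. Negative index -3 maps to positive index 6 + (-3) = 3. arr[3] = 28.
arr has length 6. Negative index -1 maps to positive index 6 + (-1) = 5. arr[5] = 62.
Sum: 28 + 62 = 90.

90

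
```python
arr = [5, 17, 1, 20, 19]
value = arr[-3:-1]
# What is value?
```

arr has length 5. The slice arr[-3:-1] selects indices [2, 3] (2->1, 3->20), giving [1, 20].

[1, 20]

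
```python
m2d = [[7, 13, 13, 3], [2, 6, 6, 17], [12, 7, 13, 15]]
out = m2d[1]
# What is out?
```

m2d has 3 rows. Row 1 is [2, 6, 6, 17].

[2, 6, 6, 17]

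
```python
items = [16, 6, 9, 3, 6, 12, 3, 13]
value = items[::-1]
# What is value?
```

items has length 8. The slice items[::-1] selects indices [7, 6, 5, 4, 3, 2, 1, 0] (7->13, 6->3, 5->12, 4->6, 3->3, 2->9, 1->6, 0->16), giving [13, 3, 12, 6, 3, 9, 6, 16].

[13, 3, 12, 6, 3, 9, 6, 16]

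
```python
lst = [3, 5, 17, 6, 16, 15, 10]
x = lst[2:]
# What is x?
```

lst has length 7. The slice lst[2:] selects indices [2, 3, 4, 5, 6] (2->17, 3->6, 4->16, 5->15, 6->10), giving [17, 6, 16, 15, 10].

[17, 6, 16, 15, 10]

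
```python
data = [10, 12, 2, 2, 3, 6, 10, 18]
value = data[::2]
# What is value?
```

data has length 8. The slice data[::2] selects indices [0, 2, 4, 6] (0->10, 2->2, 4->3, 6->10), giving [10, 2, 3, 10].

[10, 2, 3, 10]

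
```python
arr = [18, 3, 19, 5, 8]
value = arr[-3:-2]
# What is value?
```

arr has length 5. The slice arr[-3:-2] selects indices [2] (2->19), giving [19].

[19]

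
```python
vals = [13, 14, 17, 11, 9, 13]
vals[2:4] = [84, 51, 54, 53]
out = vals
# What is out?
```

vals starts as [13, 14, 17, 11, 9, 13] (length 6). The slice vals[2:4] covers indices [2, 3] with values [17, 11]. Replacing that slice with [84, 51, 54, 53] (different length) produces [13, 14, 84, 51, 54, 53, 9, 13].

[13, 14, 84, 51, 54, 53, 9, 13]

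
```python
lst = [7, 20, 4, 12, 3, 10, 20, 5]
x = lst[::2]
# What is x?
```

lst has length 8. The slice lst[::2] selects indices [0, 2, 4, 6] (0->7, 2->4, 4->3, 6->20), giving [7, 4, 3, 20].

[7, 4, 3, 20]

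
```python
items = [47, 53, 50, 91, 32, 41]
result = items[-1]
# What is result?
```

items has length 6. Negative index -1 maps to positive index 6 + (-1) = 5. items[5] = 41.

41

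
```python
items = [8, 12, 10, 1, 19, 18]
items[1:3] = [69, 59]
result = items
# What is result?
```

items starts as [8, 12, 10, 1, 19, 18] (length 6). The slice items[1:3] covers indices [1, 2] with values [12, 10]. Replacing that slice with [69, 59] (same length) produces [8, 69, 59, 1, 19, 18].

[8, 69, 59, 1, 19, 18]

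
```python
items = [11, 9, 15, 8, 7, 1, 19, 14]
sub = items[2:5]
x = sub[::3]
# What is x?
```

items has length 8. The slice items[2:5] selects indices [2, 3, 4] (2->15, 3->8, 4->7), giving [15, 8, 7]. So sub = [15, 8, 7]. sub has length 3. The slice sub[::3] selects indices [0] (0->15), giving [15].

[15]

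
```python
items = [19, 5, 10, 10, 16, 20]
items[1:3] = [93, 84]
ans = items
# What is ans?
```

items starts as [19, 5, 10, 10, 16, 20] (length 6). The slice items[1:3] covers indices [1, 2] with values [5, 10]. Replacing that slice with [93, 84] (same length) produces [19, 93, 84, 10, 16, 20].

[19, 93, 84, 10, 16, 20]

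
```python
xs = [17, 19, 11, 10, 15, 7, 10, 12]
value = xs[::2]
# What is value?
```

xs has length 8. The slice xs[::2] selects indices [0, 2, 4, 6] (0->17, 2->11, 4->15, 6->10), giving [17, 11, 15, 10].

[17, 11, 15, 10]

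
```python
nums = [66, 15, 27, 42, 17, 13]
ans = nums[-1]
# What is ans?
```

nums has length 6. Negative index -1 maps to positive index 6 + (-1) = 5. nums[5] = 13.

13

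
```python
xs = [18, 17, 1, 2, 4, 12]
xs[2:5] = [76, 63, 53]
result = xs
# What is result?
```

xs starts as [18, 17, 1, 2, 4, 12] (length 6). The slice xs[2:5] covers indices [2, 3, 4] with values [1, 2, 4]. Replacing that slice with [76, 63, 53] (same length) produces [18, 17, 76, 63, 53, 12].

[18, 17, 76, 63, 53, 12]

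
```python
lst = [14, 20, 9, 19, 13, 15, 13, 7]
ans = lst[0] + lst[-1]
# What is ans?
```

lst has length 8. lst[0] = 14.
lst has length 8. Negative index -1 maps to positive index 8 + (-1) = 7. lst[7] = 7.
Sum: 14 + 7 = 21.

21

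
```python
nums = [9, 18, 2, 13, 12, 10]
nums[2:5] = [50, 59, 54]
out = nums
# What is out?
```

nums starts as [9, 18, 2, 13, 12, 10] (length 6). The slice nums[2:5] covers indices [2, 3, 4] with values [2, 13, 12]. Replacing that slice with [50, 59, 54] (same length) produces [9, 18, 50, 59, 54, 10].

[9, 18, 50, 59, 54, 10]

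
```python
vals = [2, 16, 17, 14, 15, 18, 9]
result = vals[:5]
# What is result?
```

vals has length 7. The slice vals[:5] selects indices [0, 1, 2, 3, 4] (0->2, 1->16, 2->17, 3->14, 4->15), giving [2, 16, 17, 14, 15].

[2, 16, 17, 14, 15]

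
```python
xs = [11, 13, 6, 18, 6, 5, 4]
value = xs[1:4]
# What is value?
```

xs has length 7. The slice xs[1:4] selects indices [1, 2, 3] (1->13, 2->6, 3->18), giving [13, 6, 18].

[13, 6, 18]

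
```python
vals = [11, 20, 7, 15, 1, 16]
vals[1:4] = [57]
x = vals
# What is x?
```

vals starts as [11, 20, 7, 15, 1, 16] (length 6). The slice vals[1:4] covers indices [1, 2, 3] with values [20, 7, 15]. Replacing that slice with [57] (different length) produces [11, 57, 1, 16].

[11, 57, 1, 16]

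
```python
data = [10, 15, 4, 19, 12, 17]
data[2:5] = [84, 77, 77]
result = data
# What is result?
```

data starts as [10, 15, 4, 19, 12, 17] (length 6). The slice data[2:5] covers indices [2, 3, 4] with values [4, 19, 12]. Replacing that slice with [84, 77, 77] (same length) produces [10, 15, 84, 77, 77, 17].

[10, 15, 84, 77, 77, 17]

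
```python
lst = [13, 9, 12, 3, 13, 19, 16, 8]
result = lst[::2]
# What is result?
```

lst has length 8. The slice lst[::2] selects indices [0, 2, 4, 6] (0->13, 2->12, 4->13, 6->16), giving [13, 12, 13, 16].

[13, 12, 13, 16]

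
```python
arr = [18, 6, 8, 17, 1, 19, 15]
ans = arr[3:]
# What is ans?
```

arr has length 7. The slice arr[3:] selects indices [3, 4, 5, 6] (3->17, 4->1, 5->19, 6->15), giving [17, 1, 19, 15].

[17, 1, 19, 15]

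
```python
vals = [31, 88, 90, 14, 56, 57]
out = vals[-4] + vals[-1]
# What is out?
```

vals has length 6. Negative index -4 maps to positive index 6 + (-4) = 2. vals[2] = 90.
vals has length 6. Negative index -1 maps to positive index 6 + (-1) = 5. vals[5] = 57.
Sum: 90 + 57 = 147.

147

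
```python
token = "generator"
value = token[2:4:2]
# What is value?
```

token has length 9. The slice token[2:4:2] selects indices [2] (2->'n'), giving 'n'.

'n'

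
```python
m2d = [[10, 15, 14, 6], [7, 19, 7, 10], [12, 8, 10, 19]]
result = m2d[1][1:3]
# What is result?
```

m2d[1] = [7, 19, 7, 10]. m2d[1] has length 4. The slice m2d[1][1:3] selects indices [1, 2] (1->19, 2->7), giving [19, 7].

[19, 7]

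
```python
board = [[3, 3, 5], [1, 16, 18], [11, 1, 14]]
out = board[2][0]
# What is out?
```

board[2] = [11, 1, 14]. Taking column 0 of that row yields 11.

11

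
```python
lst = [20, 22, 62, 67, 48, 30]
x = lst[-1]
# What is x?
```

lst has length 6. Negative index -1 maps to positive index 6 + (-1) = 5. lst[5] = 30.

30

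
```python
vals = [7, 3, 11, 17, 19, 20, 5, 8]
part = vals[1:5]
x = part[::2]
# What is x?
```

vals has length 8. The slice vals[1:5] selects indices [1, 2, 3, 4] (1->3, 2->11, 3->17, 4->19), giving [3, 11, 17, 19]. So part = [3, 11, 17, 19]. part has length 4. The slice part[::2] selects indices [0, 2] (0->3, 2->17), giving [3, 17].

[3, 17]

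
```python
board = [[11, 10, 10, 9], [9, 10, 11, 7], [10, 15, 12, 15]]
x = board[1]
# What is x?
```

board has 3 rows. Row 1 is [9, 10, 11, 7].

[9, 10, 11, 7]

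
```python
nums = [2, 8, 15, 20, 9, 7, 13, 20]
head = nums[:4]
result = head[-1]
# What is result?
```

nums has length 8. The slice nums[:4] selects indices [0, 1, 2, 3] (0->2, 1->8, 2->15, 3->20), giving [2, 8, 15, 20]. So head = [2, 8, 15, 20]. Then head[-1] = 20.

20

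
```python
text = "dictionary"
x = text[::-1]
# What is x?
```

text has length 10. The slice text[::-1] selects indices [9, 8, 7, 6, 5, 4, 3, 2, 1, 0] (9->'y', 8->'r', 7->'a', 6->'n', 5->'o', 4->'i', 3->'t', 2->'c', 1->'i', 0->'d'), giving 'yranoitcid'.

'yranoitcid'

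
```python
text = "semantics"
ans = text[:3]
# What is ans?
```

text has length 9. The slice text[:3] selects indices [0, 1, 2] (0->'s', 1->'e', 2->'m'), giving 'sem'.

'sem'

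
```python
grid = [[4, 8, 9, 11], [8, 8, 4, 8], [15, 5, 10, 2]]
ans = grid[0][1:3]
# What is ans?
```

grid[0] = [4, 8, 9, 11]. grid[0] has length 4. The slice grid[0][1:3] selects indices [1, 2] (1->8, 2->9), giving [8, 9].

[8, 9]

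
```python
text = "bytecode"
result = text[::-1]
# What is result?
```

text has length 8. The slice text[::-1] selects indices [7, 6, 5, 4, 3, 2, 1, 0] (7->'e', 6->'d', 5->'o', 4->'c', 3->'e', 2->'t', 1->'y', 0->'b'), giving 'edocetyb'.

'edocetyb'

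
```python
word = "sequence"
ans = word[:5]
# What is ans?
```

word has length 8. The slice word[:5] selects indices [0, 1, 2, 3, 4] (0->'s', 1->'e', 2->'q', 3->'u', 4->'e'), giving 'seque'.

'seque'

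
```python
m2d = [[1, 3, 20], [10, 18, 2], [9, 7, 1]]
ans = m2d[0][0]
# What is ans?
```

m2d[0] = [1, 3, 20]. Taking column 0 of that row yields 1.

1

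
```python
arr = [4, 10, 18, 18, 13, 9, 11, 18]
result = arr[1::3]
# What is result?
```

arr has length 8. The slice arr[1::3] selects indices [1, 4, 7] (1->10, 4->13, 7->18), giving [10, 13, 18].

[10, 13, 18]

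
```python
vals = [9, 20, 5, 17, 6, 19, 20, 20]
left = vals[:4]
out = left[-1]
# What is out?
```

vals has length 8. The slice vals[:4] selects indices [0, 1, 2, 3] (0->9, 1->20, 2->5, 3->17), giving [9, 20, 5, 17]. So left = [9, 20, 5, 17]. Then left[-1] = 17.

17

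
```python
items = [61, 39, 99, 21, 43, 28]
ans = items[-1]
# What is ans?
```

items has length 6. Negative index -1 maps to positive index 6 + (-1) = 5. items[5] = 28.

28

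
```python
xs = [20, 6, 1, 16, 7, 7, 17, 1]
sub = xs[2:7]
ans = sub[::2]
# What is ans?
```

xs has length 8. The slice xs[2:7] selects indices [2, 3, 4, 5, 6] (2->1, 3->16, 4->7, 5->7, 6->17), giving [1, 16, 7, 7, 17]. So sub = [1, 16, 7, 7, 17]. sub has length 5. The slice sub[::2] selects indices [0, 2, 4] (0->1, 2->7, 4->17), giving [1, 7, 17].

[1, 7, 17]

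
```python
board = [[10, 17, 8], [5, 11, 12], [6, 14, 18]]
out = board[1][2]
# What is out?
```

board[1] = [5, 11, 12]. Taking column 2 of that row yields 12.

12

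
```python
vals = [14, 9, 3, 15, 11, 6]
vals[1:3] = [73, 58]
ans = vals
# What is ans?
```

vals starts as [14, 9, 3, 15, 11, 6] (length 6). The slice vals[1:3] covers indices [1, 2] with values [9, 3]. Replacing that slice with [73, 58] (same length) produces [14, 73, 58, 15, 11, 6].

[14, 73, 58, 15, 11, 6]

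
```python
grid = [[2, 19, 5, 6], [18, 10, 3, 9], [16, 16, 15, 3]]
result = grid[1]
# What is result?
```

grid has 3 rows. Row 1 is [18, 10, 3, 9].

[18, 10, 3, 9]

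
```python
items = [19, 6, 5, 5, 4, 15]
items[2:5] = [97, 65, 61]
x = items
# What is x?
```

items starts as [19, 6, 5, 5, 4, 15] (length 6). The slice items[2:5] covers indices [2, 3, 4] with values [5, 5, 4]. Replacing that slice with [97, 65, 61] (same length) produces [19, 6, 97, 65, 61, 15].

[19, 6, 97, 65, 61, 15]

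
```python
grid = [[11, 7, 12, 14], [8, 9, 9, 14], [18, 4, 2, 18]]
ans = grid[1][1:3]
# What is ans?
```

grid[1] = [8, 9, 9, 14]. grid[1] has length 4. The slice grid[1][1:3] selects indices [1, 2] (1->9, 2->9), giving [9, 9].

[9, 9]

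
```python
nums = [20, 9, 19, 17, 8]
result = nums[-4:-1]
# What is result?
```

nums has length 5. The slice nums[-4:-1] selects indices [1, 2, 3] (1->9, 2->19, 3->17), giving [9, 19, 17].

[9, 19, 17]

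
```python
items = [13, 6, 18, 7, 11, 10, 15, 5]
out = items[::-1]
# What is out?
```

items has length 8. The slice items[::-1] selects indices [7, 6, 5, 4, 3, 2, 1, 0] (7->5, 6->15, 5->10, 4->11, 3->7, 2->18, 1->6, 0->13), giving [5, 15, 10, 11, 7, 18, 6, 13].

[5, 15, 10, 11, 7, 18, 6, 13]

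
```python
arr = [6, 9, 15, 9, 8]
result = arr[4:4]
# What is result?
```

arr has length 5. The slice arr[4:4] resolves to an empty index range, so the result is [].

[]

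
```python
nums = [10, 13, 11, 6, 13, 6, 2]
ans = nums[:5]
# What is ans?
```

nums has length 7. The slice nums[:5] selects indices [0, 1, 2, 3, 4] (0->10, 1->13, 2->11, 3->6, 4->13), giving [10, 13, 11, 6, 13].

[10, 13, 11, 6, 13]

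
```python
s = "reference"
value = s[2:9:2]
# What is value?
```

s has length 9. The slice s[2:9:2] selects indices [2, 4, 6, 8] (2->'f', 4->'r', 6->'n', 8->'e'), giving 'frne'.

'frne'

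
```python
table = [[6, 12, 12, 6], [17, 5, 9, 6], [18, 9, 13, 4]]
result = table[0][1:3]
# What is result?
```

table[0] = [6, 12, 12, 6]. table[0] has length 4. The slice table[0][1:3] selects indices [1, 2] (1->12, 2->12), giving [12, 12].

[12, 12]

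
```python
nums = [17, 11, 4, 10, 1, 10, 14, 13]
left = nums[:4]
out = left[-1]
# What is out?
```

nums has length 8. The slice nums[:4] selects indices [0, 1, 2, 3] (0->17, 1->11, 2->4, 3->10), giving [17, 11, 4, 10]. So left = [17, 11, 4, 10]. Then left[-1] = 10.

10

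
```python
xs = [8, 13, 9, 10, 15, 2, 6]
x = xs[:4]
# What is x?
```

xs has length 7. The slice xs[:4] selects indices [0, 1, 2, 3] (0->8, 1->13, 2->9, 3->10), giving [8, 13, 9, 10].

[8, 13, 9, 10]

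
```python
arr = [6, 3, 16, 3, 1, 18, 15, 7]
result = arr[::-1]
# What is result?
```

arr has length 8. The slice arr[::-1] selects indices [7, 6, 5, 4, 3, 2, 1, 0] (7->7, 6->15, 5->18, 4->1, 3->3, 2->16, 1->3, 0->6), giving [7, 15, 18, 1, 3, 16, 3, 6].

[7, 15, 18, 1, 3, 16, 3, 6]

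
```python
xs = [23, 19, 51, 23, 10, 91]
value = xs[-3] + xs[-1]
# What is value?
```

xs has length 6. Negative index -3 maps to positive index 6 + (-3) = 3. xs[3] = 23.
xs has length 6. Negative index -1 maps to positive index 6 + (-1) = 5. xs[5] = 91.
Sum: 23 + 91 = 114.

114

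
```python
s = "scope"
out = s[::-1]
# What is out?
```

s has length 5. The slice s[::-1] selects indices [4, 3, 2, 1, 0] (4->'e', 3->'p', 2->'o', 1->'c', 0->'s'), giving 'epocs'.

'epocs'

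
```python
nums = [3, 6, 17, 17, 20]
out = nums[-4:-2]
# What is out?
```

nums has length 5. The slice nums[-4:-2] selects indices [1, 2] (1->6, 2->17), giving [6, 17].

[6, 17]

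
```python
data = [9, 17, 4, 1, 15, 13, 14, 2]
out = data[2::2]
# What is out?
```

data has length 8. The slice data[2::2] selects indices [2, 4, 6] (2->4, 4->15, 6->14), giving [4, 15, 14].

[4, 15, 14]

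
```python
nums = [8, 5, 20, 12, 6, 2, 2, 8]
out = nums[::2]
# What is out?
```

nums has length 8. The slice nums[::2] selects indices [0, 2, 4, 6] (0->8, 2->20, 4->6, 6->2), giving [8, 20, 6, 2].

[8, 20, 6, 2]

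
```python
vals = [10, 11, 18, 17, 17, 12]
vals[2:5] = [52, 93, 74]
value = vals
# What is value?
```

vals starts as [10, 11, 18, 17, 17, 12] (length 6). The slice vals[2:5] covers indices [2, 3, 4] with values [18, 17, 17]. Replacing that slice with [52, 93, 74] (same length) produces [10, 11, 52, 93, 74, 12].

[10, 11, 52, 93, 74, 12]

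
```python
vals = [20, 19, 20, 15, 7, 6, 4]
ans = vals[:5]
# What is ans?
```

vals has length 7. The slice vals[:5] selects indices [0, 1, 2, 3, 4] (0->20, 1->19, 2->20, 3->15, 4->7), giving [20, 19, 20, 15, 7].

[20, 19, 20, 15, 7]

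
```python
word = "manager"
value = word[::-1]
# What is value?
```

word has length 7. The slice word[::-1] selects indices [6, 5, 4, 3, 2, 1, 0] (6->'r', 5->'e', 4->'g', 3->'a', 2->'n', 1->'a', 0->'m'), giving 'reganam'.

'reganam'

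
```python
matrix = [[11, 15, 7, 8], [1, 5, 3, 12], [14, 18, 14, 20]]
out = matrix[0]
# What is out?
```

matrix has 3 rows. Row 0 is [11, 15, 7, 8].

[11, 15, 7, 8]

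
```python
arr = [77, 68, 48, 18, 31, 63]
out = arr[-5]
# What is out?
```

arr has length 6. Negative index -5 maps to positive index 6 + (-5) = 1. arr[1] = 68.

68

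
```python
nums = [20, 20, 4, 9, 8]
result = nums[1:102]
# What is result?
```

nums has length 5. The slice nums[1:102] selects indices [1, 2, 3, 4] (1->20, 2->4, 3->9, 4->8), giving [20, 4, 9, 8].

[20, 4, 9, 8]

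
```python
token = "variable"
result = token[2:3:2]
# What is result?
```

token has length 8. The slice token[2:3:2] selects indices [2] (2->'r'), giving 'r'.

'r'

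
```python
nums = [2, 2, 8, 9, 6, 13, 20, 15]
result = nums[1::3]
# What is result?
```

nums has length 8. The slice nums[1::3] selects indices [1, 4, 7] (1->2, 4->6, 7->15), giving [2, 6, 15].

[2, 6, 15]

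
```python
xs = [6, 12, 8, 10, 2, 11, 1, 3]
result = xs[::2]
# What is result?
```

xs has length 8. The slice xs[::2] selects indices [0, 2, 4, 6] (0->6, 2->8, 4->2, 6->1), giving [6, 8, 2, 1].

[6, 8, 2, 1]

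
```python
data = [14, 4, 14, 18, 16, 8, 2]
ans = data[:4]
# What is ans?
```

data has length 7. The slice data[:4] selects indices [0, 1, 2, 3] (0->14, 1->4, 2->14, 3->18), giving [14, 4, 14, 18].

[14, 4, 14, 18]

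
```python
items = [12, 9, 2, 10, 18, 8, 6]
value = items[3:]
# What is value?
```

items has length 7. The slice items[3:] selects indices [3, 4, 5, 6] (3->10, 4->18, 5->8, 6->6), giving [10, 18, 8, 6].

[10, 18, 8, 6]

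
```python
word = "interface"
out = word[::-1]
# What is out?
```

word has length 9. The slice word[::-1] selects indices [8, 7, 6, 5, 4, 3, 2, 1, 0] (8->'e', 7->'c', 6->'a', 5->'f', 4->'r', 3->'e', 2->'t', 1->'n', 0->'i'), giving 'ecafretni'.

'ecafretni'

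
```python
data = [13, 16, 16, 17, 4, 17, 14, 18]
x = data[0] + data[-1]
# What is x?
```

data has length 8. data[0] = 13.
data has length 8. Negative index -1 maps to positive index 8 + (-1) = 7. data[7] = 18.
Sum: 13 + 18 = 31.

31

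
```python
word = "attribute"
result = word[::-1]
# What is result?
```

word has length 9. The slice word[::-1] selects indices [8, 7, 6, 5, 4, 3, 2, 1, 0] (8->'e', 7->'t', 6->'u', 5->'b', 4->'i', 3->'r', 2->'t', 1->'t', 0->'a'), giving 'etubirtta'.

'etubirtta'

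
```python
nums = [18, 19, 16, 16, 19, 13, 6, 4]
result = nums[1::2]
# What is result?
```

nums has length 8. The slice nums[1::2] selects indices [1, 3, 5, 7] (1->19, 3->16, 5->13, 7->4), giving [19, 16, 13, 4].

[19, 16, 13, 4]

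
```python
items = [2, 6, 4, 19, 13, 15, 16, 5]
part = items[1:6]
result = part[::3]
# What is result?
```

items has length 8. The slice items[1:6] selects indices [1, 2, 3, 4, 5] (1->6, 2->4, 3->19, 4->13, 5->15), giving [6, 4, 19, 13, 15]. So part = [6, 4, 19, 13, 15]. part has length 5. The slice part[::3] selects indices [0, 3] (0->6, 3->13), giving [6, 13].

[6, 13]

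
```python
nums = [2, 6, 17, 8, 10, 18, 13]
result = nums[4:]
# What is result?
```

nums has length 7. The slice nums[4:] selects indices [4, 5, 6] (4->10, 5->18, 6->13), giving [10, 18, 13].

[10, 18, 13]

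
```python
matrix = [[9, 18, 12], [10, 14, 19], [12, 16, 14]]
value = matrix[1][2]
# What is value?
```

matrix[1] = [10, 14, 19]. Taking column 2 of that row yields 19.

19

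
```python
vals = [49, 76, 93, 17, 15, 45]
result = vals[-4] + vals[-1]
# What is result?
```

vals has length 6. Negative index -4 maps to positive index 6 + (-4) = 2. vals[2] = 93.
vals has length 6. Negative index -1 maps to positive index 6 + (-1) = 5. vals[5] = 45.
Sum: 93 + 45 = 138.

138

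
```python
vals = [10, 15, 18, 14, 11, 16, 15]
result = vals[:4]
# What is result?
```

vals has length 7. The slice vals[:4] selects indices [0, 1, 2, 3] (0->10, 1->15, 2->18, 3->14), giving [10, 15, 18, 14].

[10, 15, 18, 14]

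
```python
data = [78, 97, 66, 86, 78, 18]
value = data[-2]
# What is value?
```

data has length 6. Negative index -2 maps to positive index 6 + (-2) = 4. data[4] = 78.

78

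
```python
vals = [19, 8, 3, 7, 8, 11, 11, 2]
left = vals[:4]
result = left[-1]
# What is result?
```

vals has length 8. The slice vals[:4] selects indices [0, 1, 2, 3] (0->19, 1->8, 2->3, 3->7), giving [19, 8, 3, 7]. So left = [19, 8, 3, 7]. Then left[-1] = 7.

7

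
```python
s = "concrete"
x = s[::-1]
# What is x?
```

s has length 8. The slice s[::-1] selects indices [7, 6, 5, 4, 3, 2, 1, 0] (7->'e', 6->'t', 5->'e', 4->'r', 3->'c', 2->'n', 1->'o', 0->'c'), giving 'etercnoc'.

'etercnoc'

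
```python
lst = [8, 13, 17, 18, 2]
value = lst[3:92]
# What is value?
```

lst has length 5. The slice lst[3:92] selects indices [3, 4] (3->18, 4->2), giving [18, 2].

[18, 2]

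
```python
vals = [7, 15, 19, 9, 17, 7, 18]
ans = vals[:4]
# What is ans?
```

vals has length 7. The slice vals[:4] selects indices [0, 1, 2, 3] (0->7, 1->15, 2->19, 3->9), giving [7, 15, 19, 9].

[7, 15, 19, 9]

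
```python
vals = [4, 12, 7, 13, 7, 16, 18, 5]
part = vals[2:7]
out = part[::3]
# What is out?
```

vals has length 8. The slice vals[2:7] selects indices [2, 3, 4, 5, 6] (2->7, 3->13, 4->7, 5->16, 6->18), giving [7, 13, 7, 16, 18]. So part = [7, 13, 7, 16, 18]. part has length 5. The slice part[::3] selects indices [0, 3] (0->7, 3->16), giving [7, 16].

[7, 16]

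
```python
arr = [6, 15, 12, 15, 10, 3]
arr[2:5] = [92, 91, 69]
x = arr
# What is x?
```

arr starts as [6, 15, 12, 15, 10, 3] (length 6). The slice arr[2:5] covers indices [2, 3, 4] with values [12, 15, 10]. Replacing that slice with [92, 91, 69] (same length) produces [6, 15, 92, 91, 69, 3].

[6, 15, 92, 91, 69, 3]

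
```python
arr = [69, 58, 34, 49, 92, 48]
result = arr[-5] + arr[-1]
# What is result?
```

arr has length 6. Negative index -5 maps to positive index 6 + (-5) = 1. arr[1] = 58.
arr has length 6. Negative index -1 maps to positive index 6 + (-1) = 5. arr[5] = 48.
Sum: 58 + 48 = 106.

106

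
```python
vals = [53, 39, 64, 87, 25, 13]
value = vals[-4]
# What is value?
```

vals has length 6. Negative index -4 maps to positive index 6 + (-4) = 2. vals[2] = 64.

64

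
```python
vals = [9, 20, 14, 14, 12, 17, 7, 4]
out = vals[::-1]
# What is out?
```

vals has length 8. The slice vals[::-1] selects indices [7, 6, 5, 4, 3, 2, 1, 0] (7->4, 6->7, 5->17, 4->12, 3->14, 2->14, 1->20, 0->9), giving [4, 7, 17, 12, 14, 14, 20, 9].

[4, 7, 17, 12, 14, 14, 20, 9]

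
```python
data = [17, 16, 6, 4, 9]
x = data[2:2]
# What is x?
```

data has length 5. The slice data[2:2] resolves to an empty index range, so the result is [].

[]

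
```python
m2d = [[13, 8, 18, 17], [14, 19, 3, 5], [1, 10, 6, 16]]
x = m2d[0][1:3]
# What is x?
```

m2d[0] = [13, 8, 18, 17]. m2d[0] has length 4. The slice m2d[0][1:3] selects indices [1, 2] (1->8, 2->18), giving [8, 18].

[8, 18]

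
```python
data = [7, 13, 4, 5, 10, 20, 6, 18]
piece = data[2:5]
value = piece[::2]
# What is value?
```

data has length 8. The slice data[2:5] selects indices [2, 3, 4] (2->4, 3->5, 4->10), giving [4, 5, 10]. So piece = [4, 5, 10]. piece has length 3. The slice piece[::2] selects indices [0, 2] (0->4, 2->10), giving [4, 10].

[4, 10]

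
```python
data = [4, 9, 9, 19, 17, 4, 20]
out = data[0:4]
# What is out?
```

data has length 7. The slice data[0:4] selects indices [0, 1, 2, 3] (0->4, 1->9, 2->9, 3->19), giving [4, 9, 9, 19].

[4, 9, 9, 19]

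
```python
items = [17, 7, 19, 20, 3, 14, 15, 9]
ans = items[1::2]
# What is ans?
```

items has length 8. The slice items[1::2] selects indices [1, 3, 5, 7] (1->7, 3->20, 5->14, 7->9), giving [7, 20, 14, 9].

[7, 20, 14, 9]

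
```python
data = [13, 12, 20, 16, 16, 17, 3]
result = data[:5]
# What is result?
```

data has length 7. The slice data[:5] selects indices [0, 1, 2, 3, 4] (0->13, 1->12, 2->20, 3->16, 4->16), giving [13, 12, 20, 16, 16].

[13, 12, 20, 16, 16]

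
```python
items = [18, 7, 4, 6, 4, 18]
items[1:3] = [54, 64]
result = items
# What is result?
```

items starts as [18, 7, 4, 6, 4, 18] (length 6). The slice items[1:3] covers indices [1, 2] with values [7, 4]. Replacing that slice with [54, 64] (same length) produces [18, 54, 64, 6, 4, 18].

[18, 54, 64, 6, 4, 18]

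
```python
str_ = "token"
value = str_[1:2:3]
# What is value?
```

str_ has length 5. The slice str_[1:2:3] selects indices [1] (1->'o'), giving 'o'.

'o'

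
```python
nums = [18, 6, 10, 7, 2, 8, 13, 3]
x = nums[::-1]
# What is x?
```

nums has length 8. The slice nums[::-1] selects indices [7, 6, 5, 4, 3, 2, 1, 0] (7->3, 6->13, 5->8, 4->2, 3->7, 2->10, 1->6, 0->18), giving [3, 13, 8, 2, 7, 10, 6, 18].

[3, 13, 8, 2, 7, 10, 6, 18]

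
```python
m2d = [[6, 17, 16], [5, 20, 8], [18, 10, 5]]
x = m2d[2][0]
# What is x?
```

m2d[2] = [18, 10, 5]. Taking column 0 of that row yields 18.

18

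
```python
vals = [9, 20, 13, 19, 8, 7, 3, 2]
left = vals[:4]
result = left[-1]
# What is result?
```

vals has length 8. The slice vals[:4] selects indices [0, 1, 2, 3] (0->9, 1->20, 2->13, 3->19), giving [9, 20, 13, 19]. So left = [9, 20, 13, 19]. Then left[-1] = 19.

19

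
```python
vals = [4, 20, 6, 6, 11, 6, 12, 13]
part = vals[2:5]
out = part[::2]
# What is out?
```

vals has length 8. The slice vals[2:5] selects indices [2, 3, 4] (2->6, 3->6, 4->11), giving [6, 6, 11]. So part = [6, 6, 11]. part has length 3. The slice part[::2] selects indices [0, 2] (0->6, 2->11), giving [6, 11].

[6, 11]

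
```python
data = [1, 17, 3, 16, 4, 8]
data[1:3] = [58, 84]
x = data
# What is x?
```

data starts as [1, 17, 3, 16, 4, 8] (length 6). The slice data[1:3] covers indices [1, 2] with values [17, 3]. Replacing that slice with [58, 84] (same length) produces [1, 58, 84, 16, 4, 8].

[1, 58, 84, 16, 4, 8]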